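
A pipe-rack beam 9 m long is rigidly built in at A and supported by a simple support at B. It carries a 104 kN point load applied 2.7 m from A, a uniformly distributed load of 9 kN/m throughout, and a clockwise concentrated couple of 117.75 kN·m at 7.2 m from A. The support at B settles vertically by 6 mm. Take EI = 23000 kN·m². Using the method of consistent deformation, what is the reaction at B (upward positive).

Choose R_B as the redundant. The primary structure is the cantilever fixed at A.
Free-end deflection of the primary structure under the applied loading (downward +):
  point load 104 at a = 2.7: Pa²(3L − a)/(6EI) = 3071/EI
  UDL 9: wL⁴/(8EI) = 7381/EI
  clockwise couple 117.75 at a = 7.2: M₀a(2L − a)/(2EI) = 4578/EI
  δ_0 = 15030/EI
Tip deflection under a unit load at B: L³/(3EI) = 243/EI.
With EI = 23000 kN·m²: δ_0 = 0.65347 m and δ_{BB} = 0.010565 m/kN.
Compatibility — the beam at B must follow the support down by 0.006 m: δ_0 − R_B·δ_{BB} = 0.006, so R_B = (0.65347 − 0.006)/0.010565 = 61.28 kN.

R_B = 61.28 kN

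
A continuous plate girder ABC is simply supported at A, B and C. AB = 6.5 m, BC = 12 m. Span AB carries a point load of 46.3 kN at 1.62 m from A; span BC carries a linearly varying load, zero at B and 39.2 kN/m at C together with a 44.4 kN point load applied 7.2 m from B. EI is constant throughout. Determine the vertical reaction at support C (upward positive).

R_C = 159.8 kN

Take M_B as the redundant. Released structure: two simple spans AB and BC with a hinge at B.
Discontinuity in slope at B on the released structure — sum the simple-span end rotations:
  span AB: point load 46.3 at a = 1.62: Pab(L + a)/(6LEI) = 76.21/EI
  span BC: triangular load, peak 39.2: 7w₀L³/(360EI) = 1317/EI
  span BC: point load 44.4 at a = 7.2: Pab(L + b)/(6LEI) = 358/EI
  relative rotation θ_0 = (76.21 + 1675)/EI = 1751/EI
A unit hogging moment at B produces rotation L₁/(3EI) + L₂/(3EI) = 6.167/EI.
Slope continuity at B: θ_0 = M_B·6.167/EI, so M_B = 1751/6.167 = 284 kN·m (hogging).
Span BC, ΣM about C: R_B^{BC}·12 = 1154 + 284, so R_B^{BC} = 119.8 kN and R_C = 279.6 − 119.8 = 159.8 kN.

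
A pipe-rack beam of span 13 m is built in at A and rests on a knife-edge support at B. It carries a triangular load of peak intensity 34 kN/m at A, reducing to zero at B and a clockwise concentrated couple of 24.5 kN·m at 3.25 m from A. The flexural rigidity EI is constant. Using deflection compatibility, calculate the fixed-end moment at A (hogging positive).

Release the roller at B. Primary structure: cantilever fixed at A.
Deflection at B on the released cantilever, summing each load's contribution:
  triangular load, peak 34 at the fixed end: w₀L⁴/(30EI) = 32369/EI
  clockwise couple 24.5 at a = 3.25: M₀a(2L − a)/(2EI) = 905.7/EI
  δ_0 = 33275/EI
Tip deflection under a unit load at B: L³/(3EI) = 732.3/EI.
The prop prevents deflection at B: R_B = δ_0/δ_{BB} = 33275/732.3 = 45.44 kN.
Moment equilibrium about A: M_A = Σ(load moments about A) − R_B·L = 982.2 − 45.44×13 = 391.5 kN·m.

M_A = 391.5 kN·m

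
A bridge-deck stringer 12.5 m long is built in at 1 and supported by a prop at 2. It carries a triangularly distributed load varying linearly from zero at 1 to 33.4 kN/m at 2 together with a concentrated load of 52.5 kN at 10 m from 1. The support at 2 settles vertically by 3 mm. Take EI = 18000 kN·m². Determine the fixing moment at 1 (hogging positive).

Choose R_2 as the redundant. The primary structure is the cantilever fixed at 1.
Free-end deflection of the primary structure under the applied loading (downward +):
  triangular load, peak 33.4 at the free end: 11w₀L⁴/(120EI) = 74748/EI
  point load 52.5 at a = 10: Pa²(3L − a)/(6EI) = 24062/EI
  δ_0 = 98810/EI
Flexibility coefficient — unit upward force at 2: δ_{22} = L³/(3EI) = 651/EI.
With EI = 18000 kN·m²: δ_0 = 5.4895 m and δ_{22} = 0.036169 m/kN.
Compatibility — the beam at 2 must follow the support down by 0.003 m: δ_0 − R_2·δ_{22} = 0.003, so R_2 = (5.4895 − 0.003)/0.036169 = 151.7 kN.
Moment equilibrium about 1: M_1 = Σ(load moments about 1) − R_2·L = 2265 − 151.7×12.5 = 368.5 kN·m.

M_1 = 368.5 kN·m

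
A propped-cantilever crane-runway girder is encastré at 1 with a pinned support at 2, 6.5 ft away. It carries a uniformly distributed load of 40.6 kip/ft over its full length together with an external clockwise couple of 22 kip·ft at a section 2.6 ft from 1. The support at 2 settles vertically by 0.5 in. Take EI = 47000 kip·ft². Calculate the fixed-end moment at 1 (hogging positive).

M_1 = 354.4 kip·ft

Choose R_2 as the redundant. The primary structure is the cantilever fixed at 1.
Deflection at 2 on the released cantilever, summing each load's contribution:
  UDL 40.6: wL⁴/(8EI) = 9059/EI
  clockwise couple 22 at a = 2.6: M₀a(2L − a)/(2EI) = 297.4/EI
  δ_0 = 9357/EI
Flexibility coefficient — unit upward force at 2: δ_{22} = L³/(3EI) = 91.54/EI.
With EI = 47000 kip·ft²: δ_0 = 0.19908 ft and δ_{22} = 0.001948 ft/kip.
Compatibility — the beam at 2 must follow the support down by 0.04167 ft: δ_0 − R_2·δ_{22} = 0.04167, so R_2 = (0.19908 − 0.04167)/0.001948 = 80.82 kip.
Moment equilibrium about 1: M_1 = Σ(load moments about 1) − R_2·L = 879.7 − 80.82×6.5 = 354.4 kip·ft.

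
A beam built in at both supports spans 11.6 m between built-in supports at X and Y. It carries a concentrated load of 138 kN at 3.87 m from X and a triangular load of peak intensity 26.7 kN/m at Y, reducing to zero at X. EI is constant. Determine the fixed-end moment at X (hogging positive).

M_X = 356.9 kN·m

Take the two fixed-end moments M_X, M_Y as redundants; the released structure is the simple span XY.
On the primary (simply-supported) span, the end slopes from the loading are:
  at X: point load 138 at a = 3.87: Pab(L + b)/(6LEI) = 1147/EI
  at Y: point load 138 at a = 3.87: Pab(L + a)/(6LEI) = 917.6/EI
  at X: triangular load, peak 26.7: 7w₀L³/(360EI) = 810.4/EI
  at Y: triangular load, peak 26.7: w₀L³/(45EI) = 926.1/EI
  θ_X0 = 1957/EI,  θ_Y0 = 1844/EI
Flexibility coefficients: a unit moment at one end gives L/(3EI) there and L/(6EI) at the far end, so f₁₁ = f₂₂ = 3.867/EI and f₁₂ = f₂₁ = 1.933/EI.
Compatibility — zero rotation at each built-in end:
  3.867 M_X + 1.933 M_Y = 1957
  1.933 M_X + 3.867 M_Y = 1844
Solving the pair gives M_X = 356.9 kN·m and M_Y = 298.4 kN·m (hogging).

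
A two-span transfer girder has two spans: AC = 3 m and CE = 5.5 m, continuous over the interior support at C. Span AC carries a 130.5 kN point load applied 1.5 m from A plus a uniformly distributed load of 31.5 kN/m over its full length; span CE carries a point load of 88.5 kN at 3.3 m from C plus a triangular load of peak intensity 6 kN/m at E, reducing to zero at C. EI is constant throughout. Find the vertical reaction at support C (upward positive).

Insert a hinge at C; M_C is the redundant, and each span becomes simply supported.
Rotations at C on the released spans (each span's end-slope, ×1/EI):
  span AC: point load 130.5 at a = 1.5: Pab(L + a)/(6LEI) = 73.41/EI
  span AC: UDL 31.5: wL³/(24EI) = 35.44/EI
  span CE: point load 88.5 at a = 3.3: Pab(L + b)/(6LEI) = 149.9/EI
  span CE: triangular load, peak 6: 7w₀L³/(360EI) = 19.41/EI
  relative rotation θ_0 = (108.8 + 169.3)/EI = 278.2/EI
A unit hogging moment at C produces rotation L₁/(3EI) + L₂/(3EI) = 2.833/EI.
Compatibility: M_C·(L₁+L₂)/(3EI) = θ_0, giving M_C = 98.18 kN·m (hogging).
Span AC, ΣM about A with M_C applied at C: R_C^{AC}·3 = 337.5 + 98.18, so R_C^{AC} = 145.2 kN and R_A = 225 − 145.2 = 79.77 kN.
Span CE, ΣM about E: R_C^{CE}·5.5 = 224.9 + 98.18, so R_C^{CE} = 58.75 kN and R_E = 105 − 58.75 = 46.25 kN.
R_C = 145.2 + 58.75 = 204 kN.

R_C = 204 kN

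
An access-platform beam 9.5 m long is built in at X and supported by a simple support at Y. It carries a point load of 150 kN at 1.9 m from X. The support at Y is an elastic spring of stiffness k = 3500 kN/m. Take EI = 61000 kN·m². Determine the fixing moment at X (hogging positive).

M_X = 209.8 kN·m

Choose R_Y as the redundant. The primary structure is the cantilever fixed at X.
Primary-structure tip deflection at Y by superposition:
  point load 150 at a = 1.9: Pa²(3L − a)/(6EI) = 2401/EI
Tip deflection under a unit load at Y: L³/(3EI) = 285.8/EI.
With EI = 61000 kN·m²: δ_0 = 0.039355 m and δ_{YY} = 0.004685 m/kN.
Compatibility — the spring shortens by R_Y/k under the reaction it provides: δ_0 − R_Y·δ_{YY} = R_Y/k. With 1/k = 0.000286 m/kN, R_Y = δ_0 / (δ_{YY} + 1/k) = 0.039355 / (0.004685 + 0.000286) = 7.917 kN.
Moment equilibrium about X: M_X = Σ(load moments about X) − R_Y·L = 285 − 7.917×9.5 = 209.8 kN·m.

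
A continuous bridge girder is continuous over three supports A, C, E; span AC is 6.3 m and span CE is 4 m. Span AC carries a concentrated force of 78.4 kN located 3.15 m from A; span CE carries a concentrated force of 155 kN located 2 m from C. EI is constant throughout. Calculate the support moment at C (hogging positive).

Release continuity at C by inserting a hinge; the redundant is the internal moment M_C. The primary structure is two simply-supported spans AC and CE.
End slopes at the hinge C, treating each span as simply supported:
  span AC: point load 78.4 at a = 3.15: Pab(L + a)/(6LEI) = 194.5/EI
  span CE: point load 155 at a = 2: Pab(L + b)/(6LEI) = 155/EI
  relative rotation θ_0 = (194.5 + 155)/EI = 349.5/EI
A unit hogging moment at C produces rotation L₁/(3EI) + L₂/(3EI) = 3.433/EI.
Slope continuity at C: θ_0 = M_C·3.433/EI, so M_C = 349.5/3.433 = 101.8 kN·m (hogging).

M_C = 101.8 kN·m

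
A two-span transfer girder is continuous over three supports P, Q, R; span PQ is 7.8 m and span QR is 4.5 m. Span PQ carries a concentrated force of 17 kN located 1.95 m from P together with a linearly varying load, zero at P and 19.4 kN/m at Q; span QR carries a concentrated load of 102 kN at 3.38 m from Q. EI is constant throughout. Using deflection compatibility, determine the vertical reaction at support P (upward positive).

R_P = 27.8 kN

Insert a hinge at Q; M_Q is the redundant, and each span becomes simply supported.
Discontinuity in slope at Q on the released structure — sum the simple-span end rotations:
  span PQ: point load 17 at a = 1.95: Pab(L + a)/(6LEI) = 40.4/EI
  span PQ: triangular load, peak 19.4: w₀L³/(45EI) = 204.6/EI
  span QR: point load 102 at a = 3.38: Pab(L + b)/(6LEI) = 80.37/EI
  relative rotation θ_0 = (245 + 80.37)/EI = 325.4/EI
A unit hogging moment at Q produces rotation L₁/(3EI) + L₂/(3EI) = 4.1/EI.
Slope continuity at Q: θ_0 = M_Q·4.1/EI, so M_Q = 325.4/4.1 = 79.36 kN·m (hogging).
Span PQ, ΣM about P with M_Q applied at Q: R_Q^{PQ}·7.8 = 426.6 + 79.36, so R_Q^{PQ} = 64.86 kN and R_P = 92.66 − 64.86 = 27.8 kN.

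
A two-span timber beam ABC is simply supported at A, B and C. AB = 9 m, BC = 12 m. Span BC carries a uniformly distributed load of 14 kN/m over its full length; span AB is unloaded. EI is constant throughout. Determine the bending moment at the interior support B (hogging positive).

Insert a hinge at B; M_B is the redundant, and each span becomes simply supported.
Rotations at B on the released spans (each span's end-slope, ×1/EI):
  span BC: UDL 14: wL³/(24EI) = 1008/EI
  relative rotation θ_0 = (0 + 1008)/EI = 1008/EI
A unit hogging moment at B produces rotation L₁/(3EI) + L₂/(3EI) = 7/EI.
Compatibility: M_B·(L₁+L₂)/(3EI) = θ_0, giving M_B = 144 kN·m (hogging).

M_B = 144 kN·m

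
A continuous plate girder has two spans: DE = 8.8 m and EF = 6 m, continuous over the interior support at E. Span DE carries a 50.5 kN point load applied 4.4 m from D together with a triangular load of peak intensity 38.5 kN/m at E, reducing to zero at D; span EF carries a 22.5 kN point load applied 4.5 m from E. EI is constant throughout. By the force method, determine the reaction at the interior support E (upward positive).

R_E = 192.6 kN

Insert a hinge at E; M_E is the redundant, and each span becomes simply supported.
Rotations at E on the released spans (each span's end-slope, ×1/EI):
  span DE: point load 50.5 at a = 4.4: Pab(L + a)/(6LEI) = 244.4/EI
  span DE: triangular load, peak 38.5: w₀L³/(45EI) = 583/EI
  span EF: point load 22.5 at a = 4.5: Pab(L + b)/(6LEI) = 31.64/EI
  relative rotation θ_0 = (827.5 + 31.64)/EI = 859.1/EI
A unit hogging moment at E produces rotation L₁/(3EI) + L₂/(3EI) = 4.933/EI.
Slope continuity at E: θ_0 = M_E·4.933/EI, so M_E = 859.1/4.933 = 174.1 kN·m (hogging).
Span DE, ΣM about D with M_E applied at E: R_E^{DE}·8.8 = 1216 + 174.1, so R_E^{DE} = 158 kN and R_D = 219.9 − 158 = 61.93 kN.
Span EF, ΣM about F: R_E^{EF}·6 = 33.75 + 174.1, so R_E^{EF} = 34.65 kN and R_F = 22.5 − 34.65 = -12.15 kN.
R_E = 158 + 34.65 = 192.6 kN.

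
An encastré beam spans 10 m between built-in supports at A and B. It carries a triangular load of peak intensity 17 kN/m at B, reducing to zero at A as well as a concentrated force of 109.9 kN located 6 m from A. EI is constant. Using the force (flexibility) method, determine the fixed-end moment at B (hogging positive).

M_B = 243.3 kN·m

Release both end moments; the primary structure is a simply-supported span AB with redundants M_A and M_B.
End rotations of the released simple span under the applied load (×1/EI):
  at A: triangular load, peak 17: 7w₀L³/(360EI) = 330.6/EI
  at B: triangular load, peak 17: w₀L³/(45EI) = 377.8/EI
  at A: point load 109.9 at a = 6: Pab(L + b)/(6LEI) = 615.4/EI
  at B: point load 109.9 at a = 6: Pab(L + a)/(6LEI) = 703.4/EI
  θ_A0 = 946/EI,  θ_B0 = 1081/EI
Flexibility coefficients: a unit moment at one end gives L/(3EI) there and L/(6EI) at the far end, so f₁₁ = f₂₂ = 3.333/EI and f₁₂ = f₂₁ = 1.667/EI.
Compatibility — zero rotation at each built-in end:
  3.333 M_A + 1.667 M_B = 946
  1.667 M_A + 3.333 M_B = 1081
Solving the pair gives M_A = 162.2 kN·m and M_B = 243.3 kN·m (hogging).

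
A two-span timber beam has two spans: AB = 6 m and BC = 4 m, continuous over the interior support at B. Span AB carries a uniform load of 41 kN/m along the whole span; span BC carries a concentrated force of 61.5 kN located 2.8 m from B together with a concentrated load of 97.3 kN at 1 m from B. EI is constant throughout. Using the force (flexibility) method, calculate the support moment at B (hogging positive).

Insert a hinge at B; M_B is the redundant, and each span becomes simply supported.
Rotations at B on the released spans (each span's end-slope, ×1/EI):
  span AB: UDL 41: wL³/(24EI) = 369/EI
  span BC: point load 61.5 at a = 2.8: Pab(L + b)/(6LEI) = 44.77/EI
  span BC: point load 97.3 at a = 1: Pab(L + b)/(6LEI) = 85.14/EI
  relative rotation θ_0 = (369 + 129.9)/EI = 498.9/EI
A unit hogging moment at B produces rotation L₁/(3EI) + L₂/(3EI) = 3.333/EI.
Slope continuity at B: θ_0 = M_B·3.333/EI, so M_B = 498.9/3.333 = 149.7 kN·m (hogging).

M_B = 149.7 kN·m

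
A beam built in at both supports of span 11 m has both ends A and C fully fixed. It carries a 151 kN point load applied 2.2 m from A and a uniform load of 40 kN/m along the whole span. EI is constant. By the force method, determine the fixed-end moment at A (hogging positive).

Release both end moments; the primary structure is a simply-supported span AC with redundants M_A and M_C.
On the primary (simply-supported) span, the end slopes from the loading are:
  at A: point load 151 at a = 2.2: Pab(L + b)/(6LEI) = 877/EI
  at C: point load 151 at a = 2.2: Pab(L + a)/(6LEI) = 584.7/EI
  at A: UDL 40: wL³/(24EI) = 2218/EI
  at C: UDL 40: wL³/(24EI) = 2218/EI
  θ_A0 = 3095/EI,  θ_C0 = 2803/EI
Flexibility coefficients: a unit moment at one end gives L/(3EI) there and L/(6EI) at the far end, so f₁₁ = f₂₂ = 3.667/EI and f₁₂ = f₂₁ = 1.833/EI.
Compatibility — zero rotation at each built-in end:
  3.667 M_A + 1.833 M_C = 3095
  1.833 M_A + 3.667 M_C = 2803
Solving the pair gives M_A = 615.9 kN·m and M_C = 456.5 kN·m (hogging).

M_A = 615.9 kN·m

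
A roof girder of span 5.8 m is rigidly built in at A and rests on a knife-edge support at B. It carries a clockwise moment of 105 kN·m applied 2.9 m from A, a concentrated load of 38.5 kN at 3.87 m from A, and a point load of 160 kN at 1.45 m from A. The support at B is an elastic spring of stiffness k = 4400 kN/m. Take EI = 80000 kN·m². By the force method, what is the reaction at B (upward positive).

Release the roller at B. Primary structure: cantilever fixed at A.
Downward deflection at the released point B due to the loads:
  clockwise couple 105 at a = 2.9: M₀a(2L − a)/(2EI) = 1325/EI
  point load 38.5 at a = 3.87: Pa²(3L − a)/(6EI) = 1300/EI
  point load 160 at a = 1.45: Pa²(3L − a)/(6EI) = 894.3/EI
  δ_0 = 3519/EI
Flexibility coefficient — unit upward force at B: δ_{BB} = L³/(3EI) = 65.04/EI.
With EI = 80000 kN·m²: δ_0 = 0.043989 m and δ_{BB} = 0.000813 m/kN.
Compatibility — the spring shortens by R_B/k under the reaction it provides: δ_0 − R_B·δ_{BB} = R_B/k. With 1/k = 0.000227 m/kN, R_B = δ_0 / (δ_{BB} + 1/k) = 0.043989 / (0.000813 + 0.000227) = 42.29 kN.

R_B = 42.29 kN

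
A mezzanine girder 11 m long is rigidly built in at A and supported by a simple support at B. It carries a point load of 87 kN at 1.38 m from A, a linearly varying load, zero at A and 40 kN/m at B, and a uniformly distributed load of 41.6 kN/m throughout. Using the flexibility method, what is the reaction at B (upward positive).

Release the roller at B. Primary structure: cantilever fixed at A.
Primary-structure tip deflection at B by superposition:
  point load 87 at a = 1.38: Pa²(3L − a)/(6EI) = 873.1/EI
  triangular load, peak 40 at the free end: 11w₀L⁴/(120EI) = 53684/EI
  UDL 41.6: wL⁴/(8EI) = 76133/EI
  δ_0 = 130690/EI
Tip deflection under a unit load at B: L³/(3EI) = 443.7/EI.
The prop prevents deflection at B: R_B = δ_0/δ_{BB} = 130690/443.7 = 294.6 kN.

R_B = 294.6 kN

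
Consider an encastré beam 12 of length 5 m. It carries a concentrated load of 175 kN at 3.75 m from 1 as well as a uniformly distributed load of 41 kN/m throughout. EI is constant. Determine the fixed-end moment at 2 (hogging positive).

Take the two fixed-end moments M_1, M_2 as redundants; the released structure is the simple span 12.
Simple-span end rotations at 1 and 2 under the given loads:
  at 1: point load 175 at a = 3.75: Pab(L + b)/(6LEI) = 170.9/EI
  at 2: point load 175 at a = 3.75: Pab(L + a)/(6LEI) = 239.3/EI
  at 1: UDL 41: wL³/(24EI) = 213.5/EI
  at 2: UDL 41: wL³/(24EI) = 213.5/EI
  θ_10 = 384.4/EI,  θ_20 = 452.8/EI
Flexibility coefficients: a unit moment at one end gives L/(3EI) there and L/(6EI) at the far end, so f₁₁ = f₂₂ = 1.667/EI and f₁₂ = f₂₁ = 0.8333/EI.
Compatibility — zero rotation at each built-in end:
  1.667 M_1 + 0.8333 M_2 = 384.4
  0.8333 M_1 + 1.667 M_2 = 452.8
Solving the pair gives M_1 = 126.4 kN·m and M_2 = 208.5 kN·m (hogging).

M_2 = 208.5 kN·m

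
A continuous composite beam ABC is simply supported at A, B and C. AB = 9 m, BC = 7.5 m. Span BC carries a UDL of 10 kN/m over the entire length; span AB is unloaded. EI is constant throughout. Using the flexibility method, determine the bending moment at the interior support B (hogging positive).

M_B = 31.96 kN·m

Insert a hinge at B; M_B is the redundant, and each span becomes simply supported.
Discontinuity in slope at B on the released structure — sum the simple-span end rotations:
  span BC: UDL 10: wL³/(24EI) = 175.8/EI
  relative rotation θ_0 = (0 + 175.8)/EI = 175.8/EI
A unit hogging moment at B produces rotation L₁/(3EI) + L₂/(3EI) = 5.5/EI.
Compatibility: M_B·(L₁+L₂)/(3EI) = θ_0, giving M_B = 31.96 kN·m (hogging).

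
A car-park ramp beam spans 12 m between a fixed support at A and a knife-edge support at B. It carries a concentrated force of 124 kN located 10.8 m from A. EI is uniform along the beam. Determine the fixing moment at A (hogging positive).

Take the reaction at B as the redundant and release it; the primary structure is a cantilever fixed at A.
Downward deflection at the released point B due to the loads:
  point load 124 at a = 10.8: Pa²(3L − a)/(6EI) = 60746/EI
Flexibility coefficient — unit upward force at B: δ_{BB} = L³/(3EI) = 576/EI.
Compatibility at B: δ_0 − R_B·δ_{BB} = 0, so R_B = 60746/576 = 105.5 kN.
Moment equilibrium about A: M_A = Σ(load moments about A) − R_B·L = 1339 − 105.5×12 = 73.66 kN·m.

M_A = 73.66 kN·m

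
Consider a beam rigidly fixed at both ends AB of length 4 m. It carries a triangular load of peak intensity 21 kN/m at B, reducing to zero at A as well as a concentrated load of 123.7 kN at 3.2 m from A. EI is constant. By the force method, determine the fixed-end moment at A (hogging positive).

M_A = 27.03 kN·m

Take the two fixed-end moments M_A, M_B as redundants; the released structure is the simple span AB.
End rotations of the released simple span under the applied load (×1/EI):
  at A: triangular load, peak 21: 7w₀L³/(360EI) = 26.13/EI
  at B: triangular load, peak 21: w₀L³/(45EI) = 29.87/EI
  at A: point load 123.7 at a = 3.2: Pab(L + b)/(6LEI) = 63.33/EI
  at B: point load 123.7 at a = 3.2: Pab(L + a)/(6LEI) = 95/EI
  θ_A0 = 89.47/EI,  θ_B0 = 124.9/EI
Flexibility coefficients: a unit moment at one end gives L/(3EI) there and L/(6EI) at the far end, so f₁₁ = f₂₂ = 1.333/EI and f₁₂ = f₂₁ = 0.6667/EI.
Compatibility — zero rotation at each built-in end:
  1.333 M_A + 0.6667 M_B = 89.47
  0.6667 M_A + 1.333 M_B = 124.9
Solving the pair gives M_A = 27.03 kN·m and M_B = 80.13 kN·m (hogging).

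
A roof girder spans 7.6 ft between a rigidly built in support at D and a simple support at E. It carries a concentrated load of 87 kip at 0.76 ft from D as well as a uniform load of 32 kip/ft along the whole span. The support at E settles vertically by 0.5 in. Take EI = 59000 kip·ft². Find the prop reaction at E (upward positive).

Release the roller at E. Primary structure: cantilever fixed at D.
Primary-structure tip deflection at E by superposition:
  point load 87 at a = 0.76: Pa²(3L − a)/(6EI) = 184.6/EI
  UDL 32: wL⁴/(8EI) = 13345/EI
  δ_0 = 13529/EI
Flexibility coefficient — unit upward force at E: δ_{EE} = L³/(3EI) = 146.3/EI.
With EI = 59000 kip·ft²: δ_0 = 0.22931 ft and δ_{EE} = 0.00248 ft/kip.
Compatibility — the beam at E must follow the support down by 0.04167 ft: δ_0 − R_E·δ_{EE} = 0.04167, so R_E = (0.22931 − 0.04167)/0.00248 = 75.66 kip.

R_E = 75.66 kip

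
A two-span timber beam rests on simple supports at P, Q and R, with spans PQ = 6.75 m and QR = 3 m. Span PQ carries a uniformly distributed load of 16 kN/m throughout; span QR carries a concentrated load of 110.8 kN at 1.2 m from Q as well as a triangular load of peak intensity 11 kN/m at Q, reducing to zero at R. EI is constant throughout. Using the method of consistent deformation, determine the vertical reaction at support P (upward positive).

Insert a hinge at Q; M_Q is the redundant, and each span becomes simply supported.
End slopes at the hinge Q, treating each span as simply supported:
  span PQ: UDL 16: wL³/(24EI) = 205/EI
  span QR: point load 110.8 at a = 1.2: Pab(L + b)/(6LEI) = 63.82/EI
  span QR: triangular load, peak 11: w₀L³/(45EI) = 6.6/EI
  relative rotation θ_0 = (205 + 70.42)/EI = 275.5/EI
A unit hogging moment at Q produces rotation L₁/(3EI) + L₂/(3EI) = 3.25/EI.
Compatibility: M_Q·(L₁+L₂)/(3EI) = θ_0, giving M_Q = 84.75 kN·m (hogging).
Span PQ, ΣM about P with M_Q applied at Q: R_Q^{PQ}·6.75 = 364.5 + 84.75, so R_Q^{PQ} = 66.56 kN and R_P = 108 − 66.56 = 41.44 kN.

R_P = 41.44 kN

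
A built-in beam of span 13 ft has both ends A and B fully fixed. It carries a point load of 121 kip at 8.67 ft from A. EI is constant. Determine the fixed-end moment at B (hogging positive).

Take the two fixed-end moments M_A, M_B as redundants; the released structure is the simple span AB.
Simple-span end rotations at A and B under the given loads:
  at A: point load 121 at a = 8.67: Pab(L + b)/(6LEI) = 1009/EI
  at B: point load 121 at a = 8.67: Pab(L + a)/(6LEI) = 1262/EI
  θ_A0 = 1009/EI,  θ_B0 = 1262/EI
Flexibility coefficients: a unit moment at one end gives L/(3EI) there and L/(6EI) at the far end, so f₁₁ = f₂₂ = 4.333/EI and f₁₂ = f₂₁ = 2.167/EI.
Compatibility — zero rotation at each built-in end:
  4.333 M_A + 2.167 M_B = 1009
  2.167 M_A + 4.333 M_B = 1262
Solving the pair gives M_A = 116.4 kip·ft and M_B = 233 kip·ft (hogging).

M_B = 233 kip·ft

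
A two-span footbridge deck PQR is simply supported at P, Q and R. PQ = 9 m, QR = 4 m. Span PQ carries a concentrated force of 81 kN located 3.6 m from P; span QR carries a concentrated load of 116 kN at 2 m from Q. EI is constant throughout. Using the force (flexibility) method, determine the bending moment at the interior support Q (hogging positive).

M_Q = 111.6 kN·m

Release continuity at Q by inserting a hinge; the redundant is the internal moment M_Q. The primary structure is two simply-supported spans PQ and QR.
Rotations at Q on the released spans (each span's end-slope, ×1/EI):
  span PQ: point load 81 at a = 3.6: Pab(L + a)/(6LEI) = 367.4/EI
  span QR: point load 116 at a = 2: Pab(L + b)/(6LEI) = 116/EI
  relative rotation θ_0 = (367.4 + 116)/EI = 483.4/EI
A unit hogging moment at Q produces rotation L₁/(3EI) + L₂/(3EI) = 4.333/EI.
Slope continuity at Q: θ_0 = M_Q·4.333/EI, so M_Q = 483.4/4.333 = 111.6 kN·m (hogging).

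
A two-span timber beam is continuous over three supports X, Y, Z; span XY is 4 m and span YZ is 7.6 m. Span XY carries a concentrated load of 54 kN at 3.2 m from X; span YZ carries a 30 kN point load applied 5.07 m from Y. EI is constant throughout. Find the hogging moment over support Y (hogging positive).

M_Y = 32.83 kN·m

Take M_Y as the redundant. Released structure: two simple spans XY and YZ with a hinge at Y.
End slopes at the hinge Y, treating each span as simply supported:
  span XY: point load 54 at a = 3.2: Pab(L + a)/(6LEI) = 41.47/EI
  span YZ: point load 30 at a = 5.07: Pab(L + b)/(6LEI) = 85.49/EI
  relative rotation θ_0 = (41.47 + 85.49)/EI = 127/EI
A unit hogging moment at Y produces rotation L₁/(3EI) + L₂/(3EI) = 3.867/EI.
Compatibility: M_Y·(L₁+L₂)/(3EI) = θ_0, giving M_Y = 32.83 kN·m (hogging).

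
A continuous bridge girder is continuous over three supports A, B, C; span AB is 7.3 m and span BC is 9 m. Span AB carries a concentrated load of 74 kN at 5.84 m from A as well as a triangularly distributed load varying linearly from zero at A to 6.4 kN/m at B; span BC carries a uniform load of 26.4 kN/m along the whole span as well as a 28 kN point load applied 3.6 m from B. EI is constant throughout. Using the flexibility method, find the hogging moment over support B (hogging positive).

M_B = 219.3 kN·m

Insert a hinge at B; M_B is the redundant, and each span becomes simply supported.
End slopes at the hinge B, treating each span as simply supported:
  span AB: point load 74 at a = 5.84: Pab(L + a)/(6LEI) = 189.3/EI
  span AB: triangular load, peak 6.4: w₀L³/(45EI) = 55.33/EI
  span BC: UDL 26.4: wL³/(24EI) = 801.9/EI
  span BC: point load 28 at a = 3.6: Pab(L + b)/(6LEI) = 145.2/EI
  relative rotation θ_0 = (244.6 + 947.1)/EI = 1192/EI
A unit hogging moment at B produces rotation L₁/(3EI) + L₂/(3EI) = 5.433/EI.
Compatibility: M_B·(L₁+L₂)/(3EI) = θ_0, giving M_B = 219.3 kN·m (hogging).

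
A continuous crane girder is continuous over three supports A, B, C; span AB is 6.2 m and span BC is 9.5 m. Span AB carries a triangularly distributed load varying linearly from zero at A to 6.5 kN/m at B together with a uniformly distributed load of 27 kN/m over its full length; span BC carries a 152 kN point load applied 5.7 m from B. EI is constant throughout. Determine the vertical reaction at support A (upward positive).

Insert a hinge at B; M_B is the redundant, and each span becomes simply supported.
Rotations at B on the released spans (each span's end-slope, ×1/EI):
  span AB: triangular load, peak 6.5: w₀L³/(45EI) = 34.43/EI
  span AB: UDL 27: wL³/(24EI) = 268.1/EI
  span BC: point load 152 at a = 5.7: Pab(L + b)/(6LEI) = 768.2/EI
  relative rotation θ_0 = (302.5 + 768.2)/EI = 1071/EI
A unit hogging moment at B produces rotation L₁/(3EI) + L₂/(3EI) = 5.233/EI.
Compatibility: M_B·(L₁+L₂)/(3EI) = θ_0, giving M_B = 204.6 kN·m (hogging).
Span AB, ΣM about A with M_B applied at B: R_B^{AB}·6.2 = 602.2 + 204.6, so R_B^{AB} = 130.1 kN and R_A = 187.6 − 130.1 = 57.42 kN.

R_A = 57.42 kN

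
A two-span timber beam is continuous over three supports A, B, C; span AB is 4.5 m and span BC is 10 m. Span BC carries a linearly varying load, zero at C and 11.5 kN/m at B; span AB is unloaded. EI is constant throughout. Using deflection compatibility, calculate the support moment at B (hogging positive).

M_B = 52.87 kN·m

Release continuity at B by inserting a hinge; the redundant is the internal moment M_B. The primary structure is two simply-supported spans AB and BC.
Rotations at B on the released spans (each span's end-slope, ×1/EI):
  span BC: triangular load, peak 11.5: w₀L³/(45EI) = 255.6/EI
  relative rotation θ_0 = (0 + 255.6)/EI = 255.6/EI
A unit hogging moment at B produces rotation L₁/(3EI) + L₂/(3EI) = 4.833/EI.
Compatibility: M_B·(L₁+L₂)/(3EI) = θ_0, giving M_B = 52.87 kN·m (hogging).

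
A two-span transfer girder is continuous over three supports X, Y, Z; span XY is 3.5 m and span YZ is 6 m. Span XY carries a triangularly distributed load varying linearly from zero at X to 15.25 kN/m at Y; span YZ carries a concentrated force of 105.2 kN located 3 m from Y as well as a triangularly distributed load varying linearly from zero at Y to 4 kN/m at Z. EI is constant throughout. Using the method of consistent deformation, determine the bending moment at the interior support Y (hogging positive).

Take M_Y as the redundant. Released structure: two simple spans XY and YZ with a hinge at Y.
Discontinuity in slope at Y on the released structure — sum the simple-span end rotations:
  span XY: triangular load, peak 15.25: w₀L³/(45EI) = 14.53/EI
  span YZ: point load 105.2 at a = 3: Pab(L + b)/(6LEI) = 236.7/EI
  span YZ: triangular load, peak 4: 7w₀L³/(360EI) = 16.8/EI
  relative rotation θ_0 = (14.53 + 253.5)/EI = 268/EI
A unit hogging moment at Y produces rotation L₁/(3EI) + L₂/(3EI) = 3.167/EI.
Compatibility: M_Y·(L₁+L₂)/(3EI) = θ_0, giving M_Y = 84.64 kN·m (hogging).

M_Y = 84.64 kN·m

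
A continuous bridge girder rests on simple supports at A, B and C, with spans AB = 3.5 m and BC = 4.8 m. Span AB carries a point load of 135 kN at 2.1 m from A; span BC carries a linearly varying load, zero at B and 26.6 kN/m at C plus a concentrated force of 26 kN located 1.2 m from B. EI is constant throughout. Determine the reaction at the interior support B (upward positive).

R_B = 156.7 kN

Insert a hinge at B; M_B is the redundant, and each span becomes simply supported.
Rotations at B on the released spans (each span's end-slope, ×1/EI):
  span AB: point load 135 at a = 2.1: Pab(L + a)/(6LEI) = 105.8/EI
  span BC: triangular load, peak 26.6: 7w₀L³/(360EI) = 57.2/EI
  span BC: point load 26 at a = 1.2: Pab(L + b)/(6LEI) = 32.76/EI
  relative rotation θ_0 = (105.8 + 89.96)/EI = 195.8/EI
A unit hogging moment at B produces rotation L₁/(3EI) + L₂/(3EI) = 2.767/EI.
Slope continuity at B: θ_0 = M_B·2.767/EI, so M_B = 195.8/2.767 = 70.77 kN·m (hogging).
Span AB, ΣM about A with M_B applied at B: R_B^{AB}·3.5 = 283.5 + 70.77, so R_B^{AB} = 101.2 kN and R_A = 135 − 101.2 = 33.78 kN.
Span BC, ΣM about C: R_B^{BC}·4.8 = 195.7 + 70.77, so R_B^{BC} = 55.52 kN and R_C = 89.84 − 55.52 = 34.32 kN.
R_B = 101.2 + 55.52 = 156.7 kN.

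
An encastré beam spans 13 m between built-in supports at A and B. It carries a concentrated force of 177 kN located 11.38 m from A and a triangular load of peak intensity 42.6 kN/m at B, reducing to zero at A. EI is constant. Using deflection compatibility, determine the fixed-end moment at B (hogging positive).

Take the two fixed-end moments M_A, M_B as redundants; the released structure is the simple span AB.
End rotations of the released simple span under the applied load (×1/EI):
  at A: point load 177 at a = 11.38: Pab(L + b)/(6LEI) = 611.6/EI
  at B: point load 177 at a = 11.38: Pab(L + a)/(6LEI) = 1020/EI
  at A: triangular load, peak 42.6: 7w₀L³/(360EI) = 1820/EI
  at B: triangular load, peak 42.6: w₀L³/(45EI) = 2080/EI
  θ_A0 = 2431/EI,  θ_B0 = 3100/EI
Flexibility coefficients: a unit moment at one end gives L/(3EI) there and L/(6EI) at the far end, so f₁₁ = f₂₂ = 4.333/EI and f₁₂ = f₂₁ = 2.167/EI.
Compatibility — zero rotation at each built-in end:
  4.333 M_A + 2.167 M_B = 2431
  2.167 M_A + 4.333 M_B = 3100
Solving the pair gives M_A = 271.3 kN·m and M_B = 579.7 kN·m (hogging).

M_B = 579.7 kN·m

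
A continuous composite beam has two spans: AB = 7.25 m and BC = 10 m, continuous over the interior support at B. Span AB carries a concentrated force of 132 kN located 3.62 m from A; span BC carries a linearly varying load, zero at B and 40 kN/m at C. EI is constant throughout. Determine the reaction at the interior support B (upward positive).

Release continuity at B by inserting a hinge; the redundant is the internal moment M_B. The primary structure is two simply-supported spans AB and BC.
Discontinuity in slope at B on the released structure — sum the simple-span end rotations:
  span AB: point load 132 at a = 3.62: Pab(L + a)/(6LEI) = 433.4/EI
  span BC: triangular load, peak 40: 7w₀L³/(360EI) = 777.8/EI
  relative rotation θ_0 = (433.4 + 777.8)/EI = 1211/EI
A unit hogging moment at B produces rotation L₁/(3EI) + L₂/(3EI) = 5.75/EI.
Slope continuity at B: θ_0 = M_B·5.75/EI, so M_B = 1211/5.75 = 210.6 kN·m (hogging).
Span AB, ΣM about A with M_B applied at B: R_B^{AB}·7.25 = 477.8 + 210.6, so R_B^{AB} = 94.96 kN and R_A = 132 − 94.96 = 37.04 kN.
Span BC, ΣM about C: R_B^{BC}·10 = 666.7 + 210.6, so R_B^{BC} = 87.73 kN and R_C = 200 − 87.73 = 112.3 kN.
R_B = 94.96 + 87.73 = 182.7 kN.

R_B = 182.7 kN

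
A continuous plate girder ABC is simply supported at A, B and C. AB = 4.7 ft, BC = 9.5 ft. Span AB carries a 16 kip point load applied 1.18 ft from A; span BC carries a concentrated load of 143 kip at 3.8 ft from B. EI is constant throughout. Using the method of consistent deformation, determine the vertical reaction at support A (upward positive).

R_A = -25.77 kip

Insert a hinge at B; M_B is the redundant, and each span becomes simply supported.
End slopes at the hinge B, treating each span as simply supported:
  span AB: point load 16 at a = 1.18: Pab(L + a)/(6LEI) = 13.86/EI
  span BC: point load 143 at a = 3.8: Pab(L + b)/(6LEI) = 826/EI
  relative rotation θ_0 = (13.86 + 826)/EI = 839.8/EI
A unit hogging moment at B produces rotation L₁/(3EI) + L₂/(3EI) = 4.733/EI.
Compatibility: M_B·(L₁+L₂)/(3EI) = θ_0, giving M_B = 177.4 kip·ft (hogging).
Span AB, ΣM about A with M_B applied at B: R_B^{AB}·4.7 = 18.88 + 177.4, so R_B^{AB} = 41.77 kip and R_A = 16 − 41.77 = -25.77 kip.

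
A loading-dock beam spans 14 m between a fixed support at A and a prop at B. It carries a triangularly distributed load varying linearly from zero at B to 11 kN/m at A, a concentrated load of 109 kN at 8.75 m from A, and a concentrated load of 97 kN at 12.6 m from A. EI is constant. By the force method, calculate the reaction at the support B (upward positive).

Remove the prop at B; the released (primary) structure is a cantilever built in at A.
Free-end deflection of the primary structure under the applied loading (downward +):
  triangular load, peak 11 at the fixed end: w₀L⁴/(30EI) = 14086/EI
  point load 109 at a = 8.75: Pa²(3L − a)/(6EI) = 46247/EI
  point load 97 at a = 12.6: Pa²(3L − a)/(6EI) = 75459/EI
  δ_0 = 135791/EI
Tip deflection under a unit load at B: L³/(3EI) = 914.7/EI.
Compatibility at B: δ_0 − R_B·δ_{BB} = 0, so R_B = 135791/914.7 = 148.5 kN.

R_B = 148.5 kN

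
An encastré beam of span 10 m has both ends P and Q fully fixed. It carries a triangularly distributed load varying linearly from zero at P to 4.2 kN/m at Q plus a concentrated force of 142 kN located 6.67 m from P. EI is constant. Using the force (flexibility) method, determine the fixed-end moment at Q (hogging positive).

M_Q = 231.4 kN·m

Release both end moments; the primary structure is a simply-supported span PQ with redundants M_P and M_Q.
On the primary (simply-supported) span, the end slopes from the loading are:
  at P: triangular load, peak 4.2: 7w₀L³/(360EI) = 81.67/EI
  at Q: triangular load, peak 4.2: w₀L³/(45EI) = 93.33/EI
  at P: point load 142 at a = 6.67: Pab(L + b)/(6LEI) = 700.7/EI
  at Q: point load 142 at a = 6.67: Pab(L + a)/(6LEI) = 876.3/EI
  θ_P0 = 782.4/EI,  θ_Q0 = 969.6/EI
Flexibility coefficients: a unit moment at one end gives L/(3EI) there and L/(6EI) at the far end, so f₁₁ = f₂₂ = 3.333/EI and f₁₂ = f₂₁ = 1.667/EI.
Compatibility — zero rotation at each built-in end:
  3.333 M_P + 1.667 M_Q = 782.4
  1.667 M_P + 3.333 M_Q = 969.6
Solving the pair gives M_P = 119 kN·m and M_Q = 231.4 kN·m (hogging).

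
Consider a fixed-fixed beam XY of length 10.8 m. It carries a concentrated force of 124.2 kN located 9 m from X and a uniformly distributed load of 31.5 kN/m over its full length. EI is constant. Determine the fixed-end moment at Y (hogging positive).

M_Y = 461.4 kN·m

Take the two fixed-end moments M_X, M_Y as redundants; the released structure is the simple span XY.
Simple-span end rotations at X and Y under the given loads:
  at X: point load 124.2 at a = 9: Pab(L + b)/(6LEI) = 391.2/EI
  at Y: point load 124.2 at a = 9: Pab(L + a)/(6LEI) = 614.8/EI
  at X: UDL 31.5: wL³/(24EI) = 1653/EI
  at Y: UDL 31.5: wL³/(24EI) = 1653/EI
  θ_X0 = 2045/EI,  θ_Y0 = 2268/EI
Flexibility coefficients: a unit moment at one end gives L/(3EI) there and L/(6EI) at the far end, so f₁₁ = f₂₂ = 3.6/EI and f₁₂ = f₂₁ = 1.8/EI.
Compatibility — zero rotation at each built-in end:
  3.6 M_X + 1.8 M_Y = 2045
  1.8 M_X + 3.6 M_Y = 2268
Solving the pair gives M_X = 337.2 kN·m and M_Y = 461.4 kN·m (hogging).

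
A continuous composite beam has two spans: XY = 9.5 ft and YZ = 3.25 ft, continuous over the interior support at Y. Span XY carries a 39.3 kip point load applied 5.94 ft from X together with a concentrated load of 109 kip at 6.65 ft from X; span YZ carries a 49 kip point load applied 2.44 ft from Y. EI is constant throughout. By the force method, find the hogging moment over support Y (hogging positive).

M_Y = 195.4 kip·ft

Insert a hinge at Y; M_Y is the redundant, and each span becomes simply supported.
Rotations at Y on the released spans (each span's end-slope, ×1/EI):
  span XY: point load 39.3 at a = 5.94: Pab(L + a)/(6LEI) = 225.1/EI
  span XY: point load 109 at a = 6.65: Pab(L + a)/(6LEI) = 585.3/EI
  span YZ: point load 49 at a = 2.44: Pab(L + b)/(6LEI) = 20.16/EI
  relative rotation θ_0 = (810.4 + 20.16)/EI = 830.6/EI
A unit hogging moment at Y produces rotation L₁/(3EI) + L₂/(3EI) = 4.25/EI.
Compatibility: M_Y·(L₁+L₂)/(3EI) = θ_0, giving M_Y = 195.4 kip·ft (hogging).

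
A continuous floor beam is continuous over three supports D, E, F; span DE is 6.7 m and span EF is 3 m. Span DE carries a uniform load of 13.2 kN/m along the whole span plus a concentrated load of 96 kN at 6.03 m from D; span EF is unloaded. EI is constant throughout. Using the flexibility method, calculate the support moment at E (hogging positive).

Release continuity at E by inserting a hinge; the redundant is the internal moment M_E. The primary structure is two simply-supported spans DE and EF.
Discontinuity in slope at E on the released structure — sum the simple-span end rotations:
  span DE: UDL 13.2: wL³/(24EI) = 165.4/EI
  span DE: point load 96 at a = 6.03: Pab(L + a)/(6LEI) = 122.8/EI
  relative rotation θ_0 = (288.2 + 0)/EI = 288.2/EI
A unit hogging moment at E produces rotation L₁/(3EI) + L₂/(3EI) = 3.233/EI.
Slope continuity at E: θ_0 = M_E·3.233/EI, so M_E = 288.2/3.233 = 89.15 kN·m (hogging).

M_E = 89.15 kN·m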